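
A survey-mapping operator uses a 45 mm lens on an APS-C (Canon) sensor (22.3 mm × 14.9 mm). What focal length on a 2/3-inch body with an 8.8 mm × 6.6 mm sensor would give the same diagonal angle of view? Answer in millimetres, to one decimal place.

Sensor diagonal = √(22.3² + 14.9²) = √719.3000 ≈ 26.8198 mm.
Sensor diagonal = √(8.8² + 6.6²) = √121.0000 ≈ 11.0000 mm.
Equal angle of view means equal diagonal/f ratio, so f₂ = f₁ · (diagonal₂/diagonal₁) = 45 × 11.0000/26.8198.
f₂ = 45 × 0.41015 ≈ 18.457 mm.

18.5 mm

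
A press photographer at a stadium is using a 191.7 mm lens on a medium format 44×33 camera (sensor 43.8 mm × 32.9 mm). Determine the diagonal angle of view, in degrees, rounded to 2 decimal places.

16.26°

Sensor diagonal = √(43.8² + 32.9²) = √3000.8500 ≈ 54.7800 mm.
Angle of view α = 2·arctan(d/2f) with d = 54.7800 mm and f = 191.7 mm.
d/2f = 0.14288; arctan(0.14288) ≈ 8.1314°, so α ≈ 16.2627°.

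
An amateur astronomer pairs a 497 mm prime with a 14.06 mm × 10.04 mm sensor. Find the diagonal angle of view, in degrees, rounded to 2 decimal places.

1.99°

Sensor diagonal = √(14.06² + 10.04²) = √298.4852 ≈ 17.2767 mm.
Angle of view α = 2·arctan(d/2f) with d = 17.2767 mm and f = 497 mm.
d/2f = 0.01738; arctan(0.01738) ≈ 0.9958°, so α ≈ 1.9915°.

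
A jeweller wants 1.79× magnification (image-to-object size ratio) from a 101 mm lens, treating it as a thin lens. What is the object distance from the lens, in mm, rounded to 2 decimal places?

With m = dᵢ/dₒ and 1/f = 1/dₒ + 1/dᵢ, substituting dᵢ = m·dₒ gives 1/f = (1 + 1/m)/dₒ, hence dₒ = f·(1 + 1/m).
dₒ = 101 × (1 + 1/1.79) = 101 × 1.55866 ≈ 157.425 mm.

157.42 mm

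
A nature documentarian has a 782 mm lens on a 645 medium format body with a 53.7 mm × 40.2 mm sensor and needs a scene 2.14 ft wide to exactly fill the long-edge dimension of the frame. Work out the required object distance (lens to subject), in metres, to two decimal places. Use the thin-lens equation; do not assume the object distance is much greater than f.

W: 2.14 ft × 304.8 mm/ft = 652.27 mm.
Magnification m = w/W = dᵢ/dₒ; combined with 1/f = 1/dₒ + 1/dᵢ this gives dₒ = f·(1 + W/w).
dₒ = 782 mm × (1 + 652.272/53.7) = 782 × 13.1466 ≈ 10280.635 mm = 10.2806 m.

10.28 m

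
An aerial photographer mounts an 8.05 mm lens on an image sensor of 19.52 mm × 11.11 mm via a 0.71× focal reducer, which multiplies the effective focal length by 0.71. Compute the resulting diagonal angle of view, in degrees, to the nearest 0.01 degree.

126.05°

Effective focal length f = 8.05 × 0.71 = 5.7155 mm.
Sensor diagonal = √(19.52² + 11.11²) = √504.4625 ≈ 22.4602 mm.
α = 2·arctan(22.460 / (2 × 5.7155)) = 2·arctan(1.96485) ≈ 126.0529°.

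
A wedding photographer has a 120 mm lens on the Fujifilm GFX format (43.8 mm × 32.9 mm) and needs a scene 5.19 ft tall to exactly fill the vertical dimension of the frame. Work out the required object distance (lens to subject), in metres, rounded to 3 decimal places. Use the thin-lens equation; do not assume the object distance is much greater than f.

5.890 m

W: 5.19 ft × 304.8 mm/ft = 1581.91 mm.
Magnification m = h/W = dᵢ/dₒ; combined with 1/f = 1/dₒ + 1/dᵢ this gives dₒ = f·(1 + W/h).
dₒ = 120 mm × (1 + 1581.91/32.9) = 120 × 49.0824 ≈ 5889.892 mm = 5.88989 m.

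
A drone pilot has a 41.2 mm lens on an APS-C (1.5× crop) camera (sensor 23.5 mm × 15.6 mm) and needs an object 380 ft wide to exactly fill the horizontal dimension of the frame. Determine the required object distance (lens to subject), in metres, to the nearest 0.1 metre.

W: 380 ft × 304.8 mm/ft = 115824.00 mm.
Magnification m = w/W = dᵢ/dₒ; combined with 1/f = 1/dₒ + 1/dᵢ this gives dₒ = f·(1 + W/w).
dₒ = 41.2 mm × (1 + 115824/23.5) = 41.2 × 4929.6807 ≈ 203102.845 mm = 203.103 m.

203.1 m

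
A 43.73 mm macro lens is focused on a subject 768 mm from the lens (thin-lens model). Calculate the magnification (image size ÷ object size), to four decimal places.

Thin lens: 1/f = 1/dₒ + 1/dᵢ → 1/dᵢ = 1/43.73 − 1/768 = 0.0215655 mm⁻¹, so dᵢ ≈ 46.3703 mm.
Magnification m = dᵢ/dₒ = 46.3703/768 ≈ 0.06038.

0.0604×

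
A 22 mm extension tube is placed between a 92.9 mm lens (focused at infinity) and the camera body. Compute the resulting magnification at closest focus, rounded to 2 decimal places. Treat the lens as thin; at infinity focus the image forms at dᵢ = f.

The tube moves the image plane from f to f + e, so dᵢ = 92.9 + 22 = 114.9 mm. Focus is achieved when 1/f = 1/dₒ + 1/dᵢ, giving dₒ = 1/(1/f − 1/(f+e)).
Magnification m = dᵢ/dₒ = (f+e)·(1/f − 1/(f+e)) = e/f = 22/92.9 ≈ 0.2368.

0.24×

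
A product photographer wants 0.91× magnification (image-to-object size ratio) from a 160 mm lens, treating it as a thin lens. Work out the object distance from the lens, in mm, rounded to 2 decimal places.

With m = dᵢ/dₒ and 1/f = 1/dₒ + 1/dᵢ, substituting dᵢ = m·dₒ gives 1/f = (1 + 1/m)/dₒ, hence dₒ = f·(1 + 1/m).
dₒ = 160 × (1 + 1/0.91) = 160 × 2.09890 ≈ 335.824 mm.

335.82 mm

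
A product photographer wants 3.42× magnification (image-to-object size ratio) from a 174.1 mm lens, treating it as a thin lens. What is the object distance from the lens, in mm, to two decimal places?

225.01 mm

With m = dᵢ/dₒ and 1/f = 1/dₒ + 1/dᵢ, substituting dᵢ = m·dₒ gives 1/f = (1 + 1/m)/dₒ, hence dₒ = f·(1 + 1/m).
dₒ = 174.1 × (1 + 1/3.42) = 174.1 × 1.29240 ≈ 225.006 mm.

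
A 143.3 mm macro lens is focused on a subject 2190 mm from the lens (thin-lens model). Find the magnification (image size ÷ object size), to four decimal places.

0.0700×

Thin lens: 1/f = 1/dₒ + 1/dᵢ → 1/dᵢ = 1/143.3 − 1/2190 = 0.0065217 mm⁻¹, so dᵢ ≈ 153.3332 mm.
Magnification m = dᵢ/dₒ = 153.3332/2190 ≈ 0.07002.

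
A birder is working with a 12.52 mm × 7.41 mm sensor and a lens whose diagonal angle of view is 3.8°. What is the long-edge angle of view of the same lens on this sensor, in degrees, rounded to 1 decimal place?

3.3°

Sensor diagonal = √(12.52² + 7.41²) = √211.6585 ≈ 14.5485 mm.
From the diagonal AOV: f = 14.5485 / (2·tan(1.9°)) = 14.5485 / 0.06635 ≈ 219.2793 mm.
Long-edge AOV = 2·arctan(12.52 / (2 × 219.2793)) = 2·arctan(0.02855) ≈ 3.2705°.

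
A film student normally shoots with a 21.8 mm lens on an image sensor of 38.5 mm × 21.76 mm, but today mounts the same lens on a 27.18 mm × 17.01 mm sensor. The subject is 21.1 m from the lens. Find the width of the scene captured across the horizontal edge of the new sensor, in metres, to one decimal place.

The focal length stays 21.8 mm; the relevant sensor dimension is now w = 27.18 mm. Object distance dₒ = 21.1 m = 21100 mm.
Thin-lens field width W = w·(dₒ − f)/f = 27.18 × (21100 − 21.8)/21.8 ≈ 26280.068 mm = 26.2801 m.

26.3 m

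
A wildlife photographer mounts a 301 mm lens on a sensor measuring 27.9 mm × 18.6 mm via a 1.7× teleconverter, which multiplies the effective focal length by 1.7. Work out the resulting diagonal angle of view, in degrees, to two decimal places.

3.75°

Effective focal length f = 301 × 1.7 = 511.7 mm.
Sensor diagonal = √(27.9² + 18.6²) = √1124.3700 ≈ 33.5316 mm.
α = 2·arctan(33.532 / (2 × 511.7)) = 2·arctan(0.03276) ≈ 3.7532°.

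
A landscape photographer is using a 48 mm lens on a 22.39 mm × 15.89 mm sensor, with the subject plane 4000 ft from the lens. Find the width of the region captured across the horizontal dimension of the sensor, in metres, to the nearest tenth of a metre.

dₒ: 4000 ft × 304.8 mm/ft = 1219199.96 mm.
Similar triangles through the lens centre give W/dₒ = w/dᵢ; with 1/f = 1/dₒ + 1/dᵢ this gives W = w·(dₒ − f)/f.
W = 22.39 mm × (1.2192e+06 − 48) / 48 = 22.39 × 25398.9992 ≈ 568683.592 mm = 568.684 m.

568.7 m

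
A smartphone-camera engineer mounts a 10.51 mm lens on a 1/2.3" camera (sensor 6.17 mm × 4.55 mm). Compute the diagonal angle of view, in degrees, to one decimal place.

40.1°

Sensor diagonal = √(6.17² + 4.55²) = √58.7714 ≈ 7.6663 mm.
Angle of view α = 2·arctan(d/2f) with d = 7.6663 mm and f = 10.51 mm.
d/2f = 0.36471; arctan(0.36471) ≈ 20.0375°, so α ≈ 40.0751°.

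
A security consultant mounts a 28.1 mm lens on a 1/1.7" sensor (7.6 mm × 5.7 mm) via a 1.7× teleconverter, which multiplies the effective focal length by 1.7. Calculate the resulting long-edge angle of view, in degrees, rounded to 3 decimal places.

Effective focal length f = 28.1 × 1.7 = 47.77 mm.
α = 2·arctan(7.6 / (2 × 47.77)) = 2·arctan(0.07955) ≈ 9.0964°.

9.096°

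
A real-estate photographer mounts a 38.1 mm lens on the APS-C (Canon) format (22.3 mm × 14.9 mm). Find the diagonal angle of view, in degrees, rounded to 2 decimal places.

38.78°

Sensor diagonal = √(22.3² + 14.9²) = √719.3000 ≈ 26.8198 mm.
Angle of view α = 2·arctan(d/2f) with d = 26.8198 mm and f = 38.1 mm.
d/2f = 0.35197; arctan(0.35197) ≈ 19.3903°, so α ≈ 38.7806°.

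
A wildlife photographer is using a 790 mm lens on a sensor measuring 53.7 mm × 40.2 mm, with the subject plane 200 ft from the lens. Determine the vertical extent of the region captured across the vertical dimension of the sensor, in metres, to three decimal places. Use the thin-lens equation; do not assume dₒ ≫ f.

dₒ: 200 ft × 304.8 mm/ft = 60960.00 mm.
Similar triangles through the lens centre give W/dₒ = h/dᵢ; with 1/f = 1/dₒ + 1/dᵢ this gives W = h·(dₒ − f)/f.
W = 40.2 mm × (60960 − 790) / 790 = 40.2 × 76.1646 ≈ 3061.815 mm = 3.06182 m.

3.062 m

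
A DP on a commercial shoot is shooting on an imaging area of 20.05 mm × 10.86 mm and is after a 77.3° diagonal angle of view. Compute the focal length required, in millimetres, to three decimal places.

Sensor diagonal = √(20.05² + 10.86²) = √519.9421 ≈ 22.8022 mm.
From α = 2·arctan(d/2f) we get f = d / (2·tan(α/2)).
With d = 22.8022 mm and α/2 = 38.65°, tan(α/2) ≈ 0.79972, so f ≈ 22.8022 / 1.59944 ≈ 14.2564 mm.

14.256 mm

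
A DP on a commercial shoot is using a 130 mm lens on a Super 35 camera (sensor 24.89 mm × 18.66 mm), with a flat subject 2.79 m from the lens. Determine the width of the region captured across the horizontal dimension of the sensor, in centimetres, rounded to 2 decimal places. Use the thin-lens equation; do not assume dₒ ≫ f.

50.93 cm

dₒ: 2.79 m = 2790 mm.
Similar triangles through the lens centre give W/dₒ = w/dᵢ; with 1/f = 1/dₒ + 1/dᵢ this gives W = w·(dₒ − f)/f.
W = 24.89 mm × (2790 − 130) / 130 = 24.89 × 20.4615 ≈ 509.288 mm = 50.9288 cm.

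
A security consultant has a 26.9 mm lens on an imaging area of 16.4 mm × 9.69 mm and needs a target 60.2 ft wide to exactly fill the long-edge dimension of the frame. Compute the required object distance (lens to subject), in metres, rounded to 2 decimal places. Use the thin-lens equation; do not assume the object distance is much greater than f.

W: 60.2 ft × 304.8 mm/ft = 18348.96 mm.
Magnification m = w/W = dᵢ/dₒ; combined with 1/f = 1/dₒ + 1/dᵢ this gives dₒ = f·(1 + W/w).
dₒ = 26.9 mm × (1 + 18349/16.4) = 26.9 × 1119.8390 ≈ 30123.669 mm = 30.1237 m.

30.12 m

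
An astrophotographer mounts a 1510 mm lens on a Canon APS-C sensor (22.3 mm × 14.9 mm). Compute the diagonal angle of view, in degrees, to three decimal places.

Sensor diagonal = √(22.3² + 14.9²) = √719.3000 ≈ 26.8198 mm.
Angle of view α = 2·arctan(d/2f) with d = 26.8198 mm and f = 1510 mm.
d/2f = 0.00888; arctan(0.00888) ≈ 0.5088°, so α ≈ 1.0176°.

1.018°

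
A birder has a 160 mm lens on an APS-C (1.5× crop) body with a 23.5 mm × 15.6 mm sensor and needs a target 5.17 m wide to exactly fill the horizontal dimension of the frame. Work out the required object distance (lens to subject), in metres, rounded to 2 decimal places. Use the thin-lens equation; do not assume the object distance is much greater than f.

W: 5.17 m = 5170 mm.
Magnification m = w/W = dᵢ/dₒ; combined with 1/f = 1/dₒ + 1/dᵢ this gives dₒ = f·(1 + W/w).
dₒ = 160 mm × (1 + 5170/23.5) = 160 × 221.0000 ≈ 35360.000 mm = 35.36 m.

35.36 m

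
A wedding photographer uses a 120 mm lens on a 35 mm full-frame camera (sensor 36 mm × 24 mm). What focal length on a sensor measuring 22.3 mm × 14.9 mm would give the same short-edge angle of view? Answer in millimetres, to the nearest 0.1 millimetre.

Equal angle of view means equal height/f ratio, so f₂ = f₁ · (height₂/height₁) = 120 × 14.9/24.
f₂ = 120 × 0.62083 ≈ 74.500 mm.

74.5 mm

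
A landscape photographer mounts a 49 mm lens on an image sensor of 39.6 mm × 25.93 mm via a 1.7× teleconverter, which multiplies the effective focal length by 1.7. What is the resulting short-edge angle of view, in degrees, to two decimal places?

Effective focal length f = 49 × 1.7 = 83.3 mm.
α = 2·arctan(25.93 / (2 × 83.3)) = 2·arctan(0.15564) ≈ 17.6933°.

17.69°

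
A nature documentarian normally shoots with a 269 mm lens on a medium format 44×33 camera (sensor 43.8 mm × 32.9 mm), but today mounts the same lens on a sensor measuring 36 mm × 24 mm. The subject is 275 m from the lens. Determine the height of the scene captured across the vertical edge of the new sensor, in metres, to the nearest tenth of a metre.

The focal length stays 269 mm; the relevant sensor dimension is now h = 24 mm. Object distance dₒ = 275 m = 275000 mm.
Thin-lens field height W = h·(dₒ − f)/f = 24 × (275000 − 269)/269 ≈ 24511.316 mm = 24.5113 m.

24.5 m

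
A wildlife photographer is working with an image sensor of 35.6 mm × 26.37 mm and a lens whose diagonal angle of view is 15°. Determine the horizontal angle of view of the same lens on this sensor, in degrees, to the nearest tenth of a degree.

12.1°

Sensor diagonal = √(35.6² + 26.37²) = √1962.7369 ≈ 44.3028 mm.
From the diagonal AOV: f = 44.3028 / (2·tan(7.5°)) = 44.3028 / 0.26330 ≈ 168.2565 mm.
Horizontal AOV = 2·arctan(35.6 / (2 × 168.2565)) = 2·arctan(0.10579) ≈ 12.0778°.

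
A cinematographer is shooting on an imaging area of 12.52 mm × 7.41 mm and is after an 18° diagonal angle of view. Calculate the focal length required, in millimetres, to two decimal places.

Sensor diagonal = √(12.52² + 7.41²) = √211.6585 ≈ 14.5485 mm.
From α = 2·arctan(d/2f) we get f = d / (2·tan(α/2)).
With d = 14.5485 mm and α/2 = 9°, tan(α/2) ≈ 0.15838, so f ≈ 14.5485 / 0.31677 ≈ 45.9278 mm.

45.93 mm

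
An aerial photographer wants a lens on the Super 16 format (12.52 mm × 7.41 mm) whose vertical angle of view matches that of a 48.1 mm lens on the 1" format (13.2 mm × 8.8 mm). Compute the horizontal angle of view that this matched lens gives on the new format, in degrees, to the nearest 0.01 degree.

17.57°

Equal vertical AOV ⇒ f₂ = f₁ · 7.41/8.8 = 48.1 × 0.84205 ≈ 40.5024 mm.
Horizontal AOV on the new format = 2·arctan(12.52 / (2 × 40.5024)) = 2·arctan(0.15456) ≈ 17.5721°.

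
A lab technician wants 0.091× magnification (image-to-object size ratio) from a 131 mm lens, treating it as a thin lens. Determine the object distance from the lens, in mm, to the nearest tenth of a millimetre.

1570.6 mm

With m = dᵢ/dₒ and 1/f = 1/dₒ + 1/dᵢ, substituting dᵢ = m·dₒ gives 1/f = (1 + 1/m)/dₒ, hence dₒ = f·(1 + 1/m).
dₒ = 131 × (1 + 1/0.091) = 131 × 11.98901 ≈ 1570.560 mm.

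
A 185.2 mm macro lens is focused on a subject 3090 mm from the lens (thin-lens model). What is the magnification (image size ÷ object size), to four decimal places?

Thin lens: 1/f = 1/dₒ + 1/dᵢ → 1/dᵢ = 1/185.2 − 1/3090 = 0.0050759 mm⁻¹, so dᵢ ≈ 197.0077 mm.
Magnification m = dᵢ/dₒ = 197.0077/3090 ≈ 0.06376.

0.0638×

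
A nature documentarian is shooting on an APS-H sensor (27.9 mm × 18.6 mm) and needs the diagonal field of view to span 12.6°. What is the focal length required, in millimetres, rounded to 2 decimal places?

Sensor diagonal = √(27.9² + 18.6²) = √1124.3700 ≈ 33.5316 mm.
From α = 2·arctan(d/2f) we get f = d / (2·tan(α/2)).
With d = 33.5316 mm and α/2 = 6.3°, tan(α/2) ≈ 0.11040, so f ≈ 33.5316 / 0.22080 ≈ 151.8628 mm.

151.86 mm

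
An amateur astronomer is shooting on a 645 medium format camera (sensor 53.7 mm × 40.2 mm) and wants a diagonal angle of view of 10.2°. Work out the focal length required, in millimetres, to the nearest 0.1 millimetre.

Sensor diagonal = √(53.7² + 40.2²) = √4499.7300 ≈ 67.0800 mm.
From α = 2·arctan(d/2f) we get f = d / (2·tan(α/2)).
With d = 67.0800 mm and α/2 = 5.1°, tan(α/2) ≈ 0.08925, so f ≈ 67.0800 / 0.17850 ≈ 375.8085 mm.

375.8 mm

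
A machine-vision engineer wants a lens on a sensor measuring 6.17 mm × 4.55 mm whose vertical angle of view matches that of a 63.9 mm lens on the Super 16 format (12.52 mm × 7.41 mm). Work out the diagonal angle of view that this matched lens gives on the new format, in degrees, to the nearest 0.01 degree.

11.16°

Equal vertical AOV ⇒ f₂ = f₁ · 4.55/7.41 = 63.9 × 0.61404 ≈ 39.2368 mm.
Sensor diagonal = √(6.17² + 4.55²) = √58.7714 ≈ 7.6663 mm.
Diagonal AOV on the new format = 2·arctan(7.6663 / (2 × 39.2368)) = 2·arctan(0.09769) ≈ 11.1593°.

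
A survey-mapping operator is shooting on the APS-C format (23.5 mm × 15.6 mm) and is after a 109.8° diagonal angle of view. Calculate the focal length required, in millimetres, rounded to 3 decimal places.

Sensor diagonal = √(23.5² + 15.6²) = √795.6100 ≈ 28.2066 mm.
From α = 2·arctan(d/2f) we get f = d / (2·tan(α/2)).
With d = 28.2066 mm and α/2 = 54.9°, tan(α/2) ≈ 1.42286, so f ≈ 28.2066 / 2.84571 ≈ 9.9120 mm.

9.912 mm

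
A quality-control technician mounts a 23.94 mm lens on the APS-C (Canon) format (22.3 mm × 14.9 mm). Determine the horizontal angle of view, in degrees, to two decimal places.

Angle of view α = 2·arctan(w/2f) with w = 22.3 mm and f = 23.94 mm.
w/2f = 0.46575; arctan(0.46575) ≈ 24.9736°, so α ≈ 49.9473°.

49.95°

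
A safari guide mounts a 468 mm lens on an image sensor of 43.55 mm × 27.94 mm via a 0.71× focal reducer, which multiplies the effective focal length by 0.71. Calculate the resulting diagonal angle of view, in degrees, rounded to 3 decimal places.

8.904°

Effective focal length f = 468 × 0.71 = 332.28 mm.
Sensor diagonal = √(43.55² + 27.94²) = √2677.2461 ≈ 51.7421 mm.
α = 2·arctan(51.742 / (2 × 332.28)) = 2·arctan(0.07786) ≈ 8.9040°.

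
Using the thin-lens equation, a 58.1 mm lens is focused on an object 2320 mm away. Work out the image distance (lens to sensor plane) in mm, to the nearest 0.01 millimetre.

59.59 mm

1/dᵢ = 1/f − 1/dₒ = 1/58.1 − 1/2320 = 0.0167807 mm⁻¹.
dᵢ = 1/0.0167807 ≈ 59.5924 mm.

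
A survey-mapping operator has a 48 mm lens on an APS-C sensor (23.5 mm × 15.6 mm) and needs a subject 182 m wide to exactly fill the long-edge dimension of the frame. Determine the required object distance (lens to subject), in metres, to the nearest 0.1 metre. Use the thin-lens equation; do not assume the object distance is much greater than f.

W: 182 m = 182000 mm.
Magnification m = w/W = dᵢ/dₒ; combined with 1/f = 1/dₒ + 1/dᵢ this gives dₒ = f·(1 + W/w).
dₒ = 48 mm × (1 + 182000/23.5) = 48 × 7745.6809 ≈ 371792.681 mm = 371.793 m.

371.8 m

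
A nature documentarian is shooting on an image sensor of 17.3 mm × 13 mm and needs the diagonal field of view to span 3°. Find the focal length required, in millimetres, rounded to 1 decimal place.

413.2 mm

Sensor diagonal = √(17.3² + 13²) = √468.2900 ≈ 21.6400 mm.
From α = 2·arctan(d/2f) we get f = d / (2·tan(α/2)).
With d = 21.6400 mm and α/2 = 1.5°, tan(α/2) ≈ 0.02619, so f ≈ 21.6400 / 0.05237 ≈ 413.1993 mm.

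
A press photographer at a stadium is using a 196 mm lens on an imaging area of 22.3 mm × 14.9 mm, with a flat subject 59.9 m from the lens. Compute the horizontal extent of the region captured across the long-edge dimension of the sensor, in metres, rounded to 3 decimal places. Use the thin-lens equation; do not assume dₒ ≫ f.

6.793 m

dₒ: 59.9 m = 59900 mm.
Similar triangles through the lens centre give W/dₒ = w/dᵢ; with 1/f = 1/dₒ + 1/dᵢ this gives W = w·(dₒ − f)/f.
W = 22.3 mm × (59900 − 196) / 196 = 22.3 × 304.6122 ≈ 6792.853 mm = 6.79285 m.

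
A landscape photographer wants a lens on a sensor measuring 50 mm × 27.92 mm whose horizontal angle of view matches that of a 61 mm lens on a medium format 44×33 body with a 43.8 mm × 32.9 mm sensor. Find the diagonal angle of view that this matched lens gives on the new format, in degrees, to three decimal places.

44.705°

Equal horizontal AOV ⇒ f₂ = f₁ · 50/43.8 = 61 × 1.14155 ≈ 69.6347 mm.
Sensor diagonal = √(50² + 27.92²) = √3279.5264 ≈ 57.2671 mm.
Diagonal AOV on the new format = 2·arctan(57.2671 / (2 × 69.6347)) = 2·arctan(0.41120) ≈ 44.7046°.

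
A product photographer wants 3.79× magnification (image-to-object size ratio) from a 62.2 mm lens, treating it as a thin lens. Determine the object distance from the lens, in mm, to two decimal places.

With m = dᵢ/dₒ and 1/f = 1/dₒ + 1/dᵢ, substituting dᵢ = m·dₒ gives 1/f = (1 + 1/m)/dₒ, hence dₒ = f·(1 + 1/m).
dₒ = 62.2 × (1 + 1/3.79) = 62.2 × 1.26385 ≈ 78.612 mm.

78.61 mm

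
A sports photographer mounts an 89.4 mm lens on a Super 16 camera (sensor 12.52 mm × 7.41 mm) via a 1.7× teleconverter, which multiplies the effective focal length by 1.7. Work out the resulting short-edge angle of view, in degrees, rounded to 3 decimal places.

Effective focal length f = 89.4 × 1.7 = 151.98 mm.
α = 2·arctan(7.41 / (2 × 151.98)) = 2·arctan(0.02438) ≈ 2.7930°.

2.793°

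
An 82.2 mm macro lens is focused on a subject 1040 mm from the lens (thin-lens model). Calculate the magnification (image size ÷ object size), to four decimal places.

Thin lens: 1/f = 1/dₒ + 1/dᵢ → 1/dᵢ = 1/82.2 − 1/1040 = 0.0112039 mm⁻¹, so dᵢ ≈ 89.2545 mm.
Magnification m = dᵢ/dₒ = 89.2545/1040 ≈ 0.08582.

0.0858×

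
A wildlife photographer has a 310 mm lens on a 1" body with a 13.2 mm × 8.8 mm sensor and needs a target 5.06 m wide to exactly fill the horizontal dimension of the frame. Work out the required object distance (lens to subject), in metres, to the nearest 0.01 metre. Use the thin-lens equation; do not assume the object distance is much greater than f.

W: 5.06 m = 5060 mm.
Magnification m = w/W = dᵢ/dₒ; combined with 1/f = 1/dₒ + 1/dᵢ this gives dₒ = f·(1 + W/w).
dₒ = 310 mm × (1 + 5060/13.2) = 310 × 384.3333 ≈ 119143.333 mm = 119.143 m.

119.14 m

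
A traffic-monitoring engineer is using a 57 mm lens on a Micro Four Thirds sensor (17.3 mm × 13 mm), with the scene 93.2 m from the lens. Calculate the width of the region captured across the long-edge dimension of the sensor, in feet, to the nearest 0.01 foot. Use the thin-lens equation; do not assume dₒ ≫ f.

dₒ: 93.2 m = 93200 mm.
Similar triangles through the lens centre give W/dₒ = w/dᵢ; with 1/f = 1/dₒ + 1/dᵢ this gives W = w·(dₒ − f)/f.
W = 17.3 mm × (93200 − 57) / 57 = 17.3 × 1634.0877 ≈ 28269.718 mm = 28269.718/304.8 ft = 92.7484 ft.

92.75 ft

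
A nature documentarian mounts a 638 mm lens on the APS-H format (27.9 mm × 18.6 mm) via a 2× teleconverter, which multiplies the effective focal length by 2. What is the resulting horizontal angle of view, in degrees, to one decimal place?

1.3°

Effective focal length f = 638 × 2 = 1276 mm.
α = 2·arctan(27.9 / (2 × 1276)) = 2·arctan(0.01093) ≈ 1.2527°.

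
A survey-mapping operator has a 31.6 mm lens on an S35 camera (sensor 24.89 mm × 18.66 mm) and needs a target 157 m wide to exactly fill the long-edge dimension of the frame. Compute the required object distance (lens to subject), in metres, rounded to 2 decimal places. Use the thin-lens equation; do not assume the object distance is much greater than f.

W: 157 m = 157000 mm.
Magnification m = w/W = dᵢ/dₒ; combined with 1/f = 1/dₒ + 1/dᵢ this gives dₒ = f·(1 + W/w).
dₒ = 31.6 mm × (1 + 157000/24.89) = 31.6 × 6308.7541 ≈ 199356.630 mm = 199.357 m.

199.36 m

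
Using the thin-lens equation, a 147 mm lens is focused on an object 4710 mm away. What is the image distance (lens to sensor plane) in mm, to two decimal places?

151.74 mm

1/dᵢ = 1/f − 1/dₒ = 1/147 − 1/4710 = 0.0065904 mm⁻¹.
dᵢ = 1/0.0065904 ≈ 151.7357 mm.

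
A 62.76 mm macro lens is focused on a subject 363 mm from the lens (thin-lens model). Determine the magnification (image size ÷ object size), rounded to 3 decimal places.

Thin lens: 1/f = 1/dₒ + 1/dᵢ → 1/dᵢ = 1/62.76 − 1/363 = 0.0131789 mm⁻¹, so dᵢ ≈ 75.8789 mm.
Magnification m = dᵢ/dₒ = 75.8789/363 ≈ 0.20903.

0.209×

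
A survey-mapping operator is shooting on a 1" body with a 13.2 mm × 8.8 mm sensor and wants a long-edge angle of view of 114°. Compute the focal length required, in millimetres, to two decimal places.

From α = 2·arctan(w/2f) we get f = w / (2·tan(α/2)).
With w = 13.2 mm and α/2 = 57°, tan(α/2) ≈ 1.53986, so f ≈ 13.2 / 3.07973 ≈ 4.2861 mm.

4.29 mm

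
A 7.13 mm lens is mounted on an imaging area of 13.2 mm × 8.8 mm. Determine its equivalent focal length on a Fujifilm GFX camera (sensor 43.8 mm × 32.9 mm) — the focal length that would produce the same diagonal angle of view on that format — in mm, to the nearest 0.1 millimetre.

Sensor diagonal = √(13.2² + 8.8²) = √251.6800 ≈ 15.8644 mm.
Sensor diagonal = √(43.8² + 32.9²) = √3000.8500 ≈ 54.7800 mm.
Equal angle of view means equal diagonal/f ratio, so f₂ = f₁ · (diagonal₂/diagonal₁) = 7.13 × 54.7800/15.8644.
f₂ = 7.13 × 3.45301 ≈ 24.620 mm.

24.6 mm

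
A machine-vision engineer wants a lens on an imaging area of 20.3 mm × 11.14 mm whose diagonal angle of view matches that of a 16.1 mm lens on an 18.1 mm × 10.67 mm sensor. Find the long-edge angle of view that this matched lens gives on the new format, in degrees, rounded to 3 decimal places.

Sensor diagonal = √(18.1² + 10.67²) = √441.4589 ≈ 21.0109 mm.
Sensor diagonal = √(20.3² + 11.14²) = √536.1896 ≈ 23.1558 mm.
Equal diagonal AOV ⇒ f₂ = f₁ · 23.1558/21.0109 = 16.1 × 1.10208 ≈ 17.7435 mm.
Long-edge AOV on the new format = 2·arctan(20.3 / (2 × 17.7435)) = 2·arctan(0.57204) ≈ 59.5425°.

59.543°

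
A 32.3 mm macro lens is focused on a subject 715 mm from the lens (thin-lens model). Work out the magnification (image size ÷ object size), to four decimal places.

0.0473×

Thin lens: 1/f = 1/dₒ + 1/dᵢ → 1/dᵢ = 1/32.3 − 1/715 = 0.0295612 mm⁻¹, so dᵢ ≈ 33.8282 mm.
Magnification m = dᵢ/dₒ = 33.8282/715 ≈ 0.04731.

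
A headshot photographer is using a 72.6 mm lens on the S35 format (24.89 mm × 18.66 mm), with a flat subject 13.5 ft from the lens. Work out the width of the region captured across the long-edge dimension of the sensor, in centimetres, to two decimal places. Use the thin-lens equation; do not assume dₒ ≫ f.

138.58 cm

dₒ: 13.5 ft × 304.8 mm/ft = 4114.80 mm.
Similar triangles through the lens centre give W/dₒ = w/dᵢ; with 1/f = 1/dₒ + 1/dᵢ this gives W = w·(dₒ − f)/f.
W = 24.89 mm × (4114.8 − 72.6) / 72.6 = 24.89 × 55.6777 ≈ 1385.818 mm = 138.582 cm.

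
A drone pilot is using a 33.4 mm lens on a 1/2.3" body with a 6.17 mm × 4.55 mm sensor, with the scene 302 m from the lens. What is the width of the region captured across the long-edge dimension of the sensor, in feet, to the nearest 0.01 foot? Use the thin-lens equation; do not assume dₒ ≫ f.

dₒ: 302 m = 302000 mm.
Similar triangles through the lens centre give W/dₒ = w/dᵢ; with 1/f = 1/dₒ + 1/dᵢ this gives W = w·(dₒ − f)/f.
W = 6.17 mm × (302000 − 33.4) / 33.4 = 6.17 × 9040.9162 ≈ 55782.453 mm = 55782.453/304.8 ft = 183.013 ft.

183.01 ft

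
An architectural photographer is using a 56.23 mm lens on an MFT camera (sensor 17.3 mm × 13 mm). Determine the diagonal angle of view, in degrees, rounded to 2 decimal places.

21.78°

Sensor diagonal = √(17.3² + 13²) = √468.2900 ≈ 21.6400 mm.
Angle of view α = 2·arctan(d/2f) with d = 21.6400 mm and f = 56.23 mm.
d/2f = 0.19242; arctan(0.19242) ≈ 10.8920°, so α ≈ 21.7839°.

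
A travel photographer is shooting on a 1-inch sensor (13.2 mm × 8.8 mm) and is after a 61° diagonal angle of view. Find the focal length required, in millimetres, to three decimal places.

Sensor diagonal = √(13.2² + 8.8²) = √251.6800 ≈ 15.8644 mm.
From α = 2·arctan(d/2f) we get f = d / (2·tan(α/2)).
With d = 15.8644 mm and α/2 = 30.5°, tan(α/2) ≈ 0.58905, so f ≈ 15.8644 / 1.17809 ≈ 13.4662 mm.

13.466 mm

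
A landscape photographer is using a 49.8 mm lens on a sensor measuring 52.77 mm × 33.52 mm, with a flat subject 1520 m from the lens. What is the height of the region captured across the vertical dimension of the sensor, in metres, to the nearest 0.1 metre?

1023.1 m

dₒ: 1520 m = 1.52e+06 mm.
Similar triangles through the lens centre give W/dₒ = h/dᵢ; with 1/f = 1/dₒ + 1/dᵢ this gives W = h·(dₒ − f)/f.
W = 33.52 mm × (1.52e+06 − 49.8) / 49.8 = 33.52 × 30521.0884 ≈ 1023066.882 mm = 1023.07 m.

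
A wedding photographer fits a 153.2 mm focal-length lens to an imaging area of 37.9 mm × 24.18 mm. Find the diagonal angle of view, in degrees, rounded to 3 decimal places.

Sensor diagonal = √(37.9² + 24.18²) = √2021.0824 ≈ 44.9565 mm.
Angle of view α = 2·arctan(d/2f) with d = 44.9565 mm and f = 153.2 mm.
d/2f = 0.14672; arctan(0.14672) ≈ 8.3471°, so α ≈ 16.6943°.

16.694°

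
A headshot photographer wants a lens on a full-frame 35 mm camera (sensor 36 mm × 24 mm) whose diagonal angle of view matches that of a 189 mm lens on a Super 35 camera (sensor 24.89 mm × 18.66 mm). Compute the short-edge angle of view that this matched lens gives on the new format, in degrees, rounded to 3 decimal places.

5.227°

Sensor diagonal = √(24.89² + 18.66²) = √967.7077 ≈ 31.1080 mm.
Sensor diagonal = √(36² + 24²) = √1872.0000 ≈ 43.2666 mm.
Equal diagonal AOV ⇒ f₂ = f₁ · 43.2666/31.1080 = 189 × 1.39085 ≈ 262.8710 mm.
Short-edge AOV on the new format = 2·arctan(24 / (2 × 262.8710)) = 2·arctan(0.04565) ≈ 5.2274°.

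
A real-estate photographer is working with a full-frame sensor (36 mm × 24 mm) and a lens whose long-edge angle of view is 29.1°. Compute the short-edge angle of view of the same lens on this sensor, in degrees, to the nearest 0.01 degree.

From the long-edge AOV: f = 36 / (2·tan(14.55°)) = 36 / 0.51910 ≈ 69.3511 mm.
Short-edge AOV = 2·arctan(24 / (2 × 69.3511)) = 2·arctan(0.17303) ≈ 19.6337°.

19.63°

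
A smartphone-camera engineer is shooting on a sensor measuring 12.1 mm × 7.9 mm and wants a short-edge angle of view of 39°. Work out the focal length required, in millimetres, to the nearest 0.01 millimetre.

From α = 2·arctan(h/2f) we get f = h / (2·tan(α/2)).
With h = 7.9 mm and α/2 = 19.5°, tan(α/2) ≈ 0.35412, so f ≈ 7.9 / 0.70824 ≈ 11.1545 mm.

11.15 mm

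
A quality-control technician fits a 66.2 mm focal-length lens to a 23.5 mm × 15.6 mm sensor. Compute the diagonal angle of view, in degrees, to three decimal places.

24.053°

Sensor diagonal = √(23.5² + 15.6²) = √795.6100 ≈ 28.2066 mm.
Angle of view α = 2·arctan(d/2f) with d = 28.2066 mm and f = 66.2 mm.
d/2f = 0.21304; arctan(0.21304) ≈ 12.0265°, so α ≈ 24.0531°.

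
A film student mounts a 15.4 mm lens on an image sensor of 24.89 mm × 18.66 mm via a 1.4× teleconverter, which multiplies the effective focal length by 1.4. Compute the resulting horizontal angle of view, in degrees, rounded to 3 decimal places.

59.989°

Effective focal length f = 15.4 × 1.4 = 21.56 mm.
α = 2·arctan(24.89 / (2 × 21.56)) = 2·arctan(0.57723) ≈ 59.9893°.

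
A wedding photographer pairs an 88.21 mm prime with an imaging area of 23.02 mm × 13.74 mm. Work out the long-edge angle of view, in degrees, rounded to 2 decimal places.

Angle of view α = 2·arctan(w/2f) with w = 23.02 mm and f = 88.21 mm.
w/2f = 0.13048; arctan(0.13048) ≈ 7.4342°, so α ≈ 14.8684°.

14.87°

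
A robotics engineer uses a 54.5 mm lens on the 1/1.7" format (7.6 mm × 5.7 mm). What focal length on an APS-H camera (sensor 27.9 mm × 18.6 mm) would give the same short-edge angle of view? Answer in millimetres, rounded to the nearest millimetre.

Equal angle of view means equal height/f ratio, so f₂ = f₁ · (height₂/height₁) = 54.5 × 18.6/5.7.
f₂ = 54.5 × 3.26316 ≈ 177.842 mm.

178 mm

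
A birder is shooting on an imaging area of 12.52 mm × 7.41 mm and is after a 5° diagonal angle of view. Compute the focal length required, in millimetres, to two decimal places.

166.61 mm

Sensor diagonal = √(12.52² + 7.41²) = √211.6585 ≈ 14.5485 mm.
From α = 2·arctan(d/2f) we get f = d / (2·tan(α/2)).
With d = 14.5485 mm and α/2 = 2.5°, tan(α/2) ≈ 0.04366, so f ≈ 14.5485 / 0.08732 ≈ 166.6076 mm.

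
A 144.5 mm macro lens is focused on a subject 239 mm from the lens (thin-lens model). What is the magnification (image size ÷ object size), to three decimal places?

Thin lens: 1/f = 1/dₒ + 1/dᵢ → 1/dᵢ = 1/144.5 − 1/239 = 0.0027363 mm⁻¹, so dᵢ ≈ 365.4550 mm.
Magnification m = dᵢ/dₒ = 365.4550/239 ≈ 1.52910.

1.529×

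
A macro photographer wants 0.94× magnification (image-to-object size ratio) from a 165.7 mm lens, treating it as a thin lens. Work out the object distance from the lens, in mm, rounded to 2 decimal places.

With m = dᵢ/dₒ and 1/f = 1/dₒ + 1/dᵢ, substituting dᵢ = m·dₒ gives 1/f = (1 + 1/m)/dₒ, hence dₒ = f·(1 + 1/m).
dₒ = 165.7 × (1 + 1/0.94) = 165.7 × 2.06383 ≈ 341.977 mm.

341.98 mm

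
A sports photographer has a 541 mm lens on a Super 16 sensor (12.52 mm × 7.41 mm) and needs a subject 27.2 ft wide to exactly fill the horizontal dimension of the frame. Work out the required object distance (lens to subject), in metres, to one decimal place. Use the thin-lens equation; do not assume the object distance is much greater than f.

358.8 m

W: 27.2 ft × 304.8 mm/ft = 8290.56 mm.
Magnification m = w/W = dᵢ/dₒ; combined with 1/f = 1/dₒ + 1/dᵢ this gives dₒ = f·(1 + W/w).
dₒ = 541 mm × (1 + 8290.56/12.52) = 541 × 663.1853 ≈ 358783.238 mm = 358.783 m.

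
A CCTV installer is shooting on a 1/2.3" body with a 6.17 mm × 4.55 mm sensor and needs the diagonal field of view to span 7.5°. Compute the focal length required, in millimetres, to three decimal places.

58.482 mm

Sensor diagonal = √(6.17² + 4.55²) = √58.7714 ≈ 7.6663 mm.
From α = 2·arctan(d/2f) we get f = d / (2·tan(α/2)).
With d = 7.6663 mm and α/2 = 3.75°, tan(α/2) ≈ 0.06554, so f ≈ 7.6663 / 0.13109 ≈ 58.4822 mm.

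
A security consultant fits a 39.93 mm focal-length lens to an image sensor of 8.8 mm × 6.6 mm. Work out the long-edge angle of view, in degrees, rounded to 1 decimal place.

12.6°

Angle of view α = 2·arctan(w/2f) with w = 8.8 mm and f = 39.93 mm.
w/2f = 0.11019; arctan(0.11019) ≈ 6.2882°, so α ≈ 12.5764°.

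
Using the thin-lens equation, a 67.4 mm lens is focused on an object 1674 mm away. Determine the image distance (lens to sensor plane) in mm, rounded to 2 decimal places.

70.23 mm

1/dᵢ = 1/f − 1/dₒ = 1/67.4 − 1/1674 = 0.0142394 mm⁻¹.
dᵢ = 1/0.0142394 ≈ 70.2276 mm.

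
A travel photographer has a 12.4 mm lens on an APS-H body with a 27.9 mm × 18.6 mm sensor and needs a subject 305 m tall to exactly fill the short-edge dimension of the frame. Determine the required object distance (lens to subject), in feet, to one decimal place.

667.1 ft

W: 305 m = 305000 mm.
Magnification m = h/W = dᵢ/dₒ; combined with 1/f = 1/dₒ + 1/dᵢ this gives dₒ = f·(1 + W/h).
dₒ = 12.4 mm × (1 + 305000/18.6) = 12.4 × 16398.8495 ≈ 203345.733 mm = 203345.733/304.8 ft = 667.145 ft.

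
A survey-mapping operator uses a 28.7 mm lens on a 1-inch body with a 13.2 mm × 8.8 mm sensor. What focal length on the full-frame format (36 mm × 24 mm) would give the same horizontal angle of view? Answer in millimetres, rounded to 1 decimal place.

78.3 mm

Equal angle of view means equal width/f ratio, so f₂ = f₁ · (width₂/width₁) = 28.7 × 36/13.2.
f₂ = 28.7 × 2.72727 ≈ 78.273 mm.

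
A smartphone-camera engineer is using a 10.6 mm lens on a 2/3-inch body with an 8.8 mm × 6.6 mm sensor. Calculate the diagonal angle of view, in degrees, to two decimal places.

54.85°

Sensor diagonal = √(8.8² + 6.6²) = √121.0000 ≈ 11.0000 mm.
Angle of view α = 2·arctan(d/2f) with d = 11.0000 mm and f = 10.6 mm.
d/2f = 0.51887; arctan(0.51887) ≈ 27.4234°, so α ≈ 54.8467°.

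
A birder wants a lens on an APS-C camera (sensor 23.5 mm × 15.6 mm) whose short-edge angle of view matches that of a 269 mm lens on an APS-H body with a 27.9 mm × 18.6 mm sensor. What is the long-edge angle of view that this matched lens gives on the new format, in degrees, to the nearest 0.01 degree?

Equal short-edge AOV ⇒ f₂ = f₁ · 15.6/18.6 = 269 × 0.83871 ≈ 225.6129 mm.
Long-edge AOV on the new format = 2·arctan(23.5 / (2 × 225.6129)) = 2·arctan(0.05208) ≈ 5.9626°.

5.96°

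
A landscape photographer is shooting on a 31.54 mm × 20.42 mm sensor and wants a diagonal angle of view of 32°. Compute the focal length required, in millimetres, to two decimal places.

65.52 mm

Sensor diagonal = √(31.54² + 20.42²) = √1411.7480 ≈ 37.5732 mm.
From α = 2·arctan(d/2f) we get f = d / (2·tan(α/2)).
With d = 37.5732 mm and α/2 = 16°, tan(α/2) ≈ 0.28675, so f ≈ 37.5732 / 0.57349 ≈ 65.5167 mm.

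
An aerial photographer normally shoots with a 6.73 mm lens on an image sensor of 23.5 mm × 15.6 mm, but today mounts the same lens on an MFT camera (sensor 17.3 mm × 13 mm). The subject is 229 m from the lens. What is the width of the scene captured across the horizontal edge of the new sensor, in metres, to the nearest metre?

589 m

The focal length stays 6.73 mm; the relevant sensor dimension is now w = 17.3 mm. Object distance dₒ = 229 m = 229000 mm.
Thin-lens field width W = w·(dₒ − f)/f = 17.3 × (229000 − 6.73)/6.73 ≈ 588645.404 mm = 588.645 m.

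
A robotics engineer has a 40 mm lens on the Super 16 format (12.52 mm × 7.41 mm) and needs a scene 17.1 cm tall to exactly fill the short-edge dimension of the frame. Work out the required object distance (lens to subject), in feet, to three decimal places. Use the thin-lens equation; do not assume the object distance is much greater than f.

W: 17.1 cm = 171 mm.
Magnification m = h/W = dᵢ/dₒ; combined with 1/f = 1/dₒ + 1/dᵢ this gives dₒ = f·(1 + W/h).
dₒ = 40 mm × (1 + 171/7.41) = 40 × 24.0769 ≈ 963.077 mm = 963.077/304.8 ft = 3.1597 ft.

3.160 ft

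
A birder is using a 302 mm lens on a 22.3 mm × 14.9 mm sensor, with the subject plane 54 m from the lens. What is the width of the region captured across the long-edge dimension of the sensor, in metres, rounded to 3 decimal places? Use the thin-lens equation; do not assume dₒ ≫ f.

3.965 m

dₒ: 54 m = 54000 mm.
Similar triangles through the lens centre give W/dₒ = w/dᵢ; with 1/f = 1/dₒ + 1/dᵢ this gives W = w·(dₒ − f)/f.
W = 22.3 mm × (54000 − 302) / 302 = 22.3 × 177.8079 ≈ 3965.117 mm = 3.96512 m.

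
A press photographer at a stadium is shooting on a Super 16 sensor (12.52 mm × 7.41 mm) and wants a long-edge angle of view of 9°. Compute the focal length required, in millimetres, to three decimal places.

From α = 2·arctan(w/2f) we get f = w / (2·tan(α/2)).
With w = 12.52 mm and α/2 = 4.5°, tan(α/2) ≈ 0.07870, so f ≈ 12.52 / 0.15740 ≈ 79.5408 mm.

79.541 mm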